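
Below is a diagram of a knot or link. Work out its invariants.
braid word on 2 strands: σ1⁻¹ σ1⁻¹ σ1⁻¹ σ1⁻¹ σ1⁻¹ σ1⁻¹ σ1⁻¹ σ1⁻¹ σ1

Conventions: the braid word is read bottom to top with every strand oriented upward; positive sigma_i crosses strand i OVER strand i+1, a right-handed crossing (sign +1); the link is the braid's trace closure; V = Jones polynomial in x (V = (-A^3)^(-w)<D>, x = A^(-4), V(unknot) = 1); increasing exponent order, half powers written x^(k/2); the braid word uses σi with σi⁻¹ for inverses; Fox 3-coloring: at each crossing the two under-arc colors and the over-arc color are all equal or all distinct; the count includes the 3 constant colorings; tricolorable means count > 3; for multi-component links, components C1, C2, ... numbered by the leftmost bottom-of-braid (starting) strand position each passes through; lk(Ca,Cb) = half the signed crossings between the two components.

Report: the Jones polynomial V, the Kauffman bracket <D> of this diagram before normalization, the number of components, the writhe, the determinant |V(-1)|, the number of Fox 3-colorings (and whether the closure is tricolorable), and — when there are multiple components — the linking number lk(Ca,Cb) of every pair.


V = -x^-10 + x^-9 - x^-8 + x^-7 - x^-6 + x^-5 + x^-3
<D> = -A^-9 - A^-1 + A^3 - A^7 + A^11 - A^15 + A^19 (w = -7)
1 component over 9 crossings, w = -7
3 Fox colorings among 3^9, |V(-1)| = 7: not tricolorable
why: a (2,7) torus form — a single generator 7 times


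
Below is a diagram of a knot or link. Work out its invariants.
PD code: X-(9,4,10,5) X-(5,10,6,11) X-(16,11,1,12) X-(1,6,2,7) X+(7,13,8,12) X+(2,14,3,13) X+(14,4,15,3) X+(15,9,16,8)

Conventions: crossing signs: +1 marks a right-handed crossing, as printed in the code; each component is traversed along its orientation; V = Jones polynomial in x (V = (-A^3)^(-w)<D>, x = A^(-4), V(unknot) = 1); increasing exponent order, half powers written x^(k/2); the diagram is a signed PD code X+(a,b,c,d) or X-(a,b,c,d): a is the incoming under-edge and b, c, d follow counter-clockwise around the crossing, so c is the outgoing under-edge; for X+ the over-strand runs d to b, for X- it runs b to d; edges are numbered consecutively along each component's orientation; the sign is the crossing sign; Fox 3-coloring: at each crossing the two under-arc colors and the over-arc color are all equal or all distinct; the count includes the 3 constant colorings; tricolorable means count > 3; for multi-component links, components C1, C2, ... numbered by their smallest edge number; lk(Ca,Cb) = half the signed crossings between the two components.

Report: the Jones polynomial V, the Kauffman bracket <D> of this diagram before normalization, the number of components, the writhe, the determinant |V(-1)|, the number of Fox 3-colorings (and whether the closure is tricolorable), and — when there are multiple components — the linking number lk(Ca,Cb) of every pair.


Jones polynomial: V(x) = 1
<D> = 1; writhe 0
components 1, writhe 0 (8 crossings)
3-colorings: 3 of 3^8, det 1 — not tricolorable
note: w = 0 (over 8 crossings) is diagram-only; (-A^3)^(0) removes it from V


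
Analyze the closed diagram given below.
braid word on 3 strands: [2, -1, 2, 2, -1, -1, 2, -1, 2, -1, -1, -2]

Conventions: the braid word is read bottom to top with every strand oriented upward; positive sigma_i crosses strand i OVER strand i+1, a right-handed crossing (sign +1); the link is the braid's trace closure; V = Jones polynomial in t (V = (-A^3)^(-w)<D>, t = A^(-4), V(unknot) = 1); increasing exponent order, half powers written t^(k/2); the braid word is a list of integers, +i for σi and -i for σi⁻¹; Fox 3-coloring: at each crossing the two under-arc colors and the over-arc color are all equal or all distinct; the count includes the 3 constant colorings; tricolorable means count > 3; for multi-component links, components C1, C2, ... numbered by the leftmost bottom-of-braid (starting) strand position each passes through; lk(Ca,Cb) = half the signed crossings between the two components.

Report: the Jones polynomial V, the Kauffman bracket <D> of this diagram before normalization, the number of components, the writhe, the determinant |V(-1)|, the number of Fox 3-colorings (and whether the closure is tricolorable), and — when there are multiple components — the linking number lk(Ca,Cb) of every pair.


V(t) = t^-7 - 3t^-6 + 6t^-5 - 10t^-4 + 12t^-3 - 12t^-2 + 12t^-1 - 9 + 6t - 3t^2 + t^3
bracket: A^-18 - 3A^-14 + 6A^-10 - 9A^-6 + 12A^-2 - 12A^2 + 12A^6 - 10A^10 + 6A^14 - 3A^18 + A^22, w = -2
1 component, writhe -2, over 12 crossings
det 75, colorings 9 of 3^12 — tricolorable
observation: |V(-1)| = 75: so tricolorable, since 3 divides 75


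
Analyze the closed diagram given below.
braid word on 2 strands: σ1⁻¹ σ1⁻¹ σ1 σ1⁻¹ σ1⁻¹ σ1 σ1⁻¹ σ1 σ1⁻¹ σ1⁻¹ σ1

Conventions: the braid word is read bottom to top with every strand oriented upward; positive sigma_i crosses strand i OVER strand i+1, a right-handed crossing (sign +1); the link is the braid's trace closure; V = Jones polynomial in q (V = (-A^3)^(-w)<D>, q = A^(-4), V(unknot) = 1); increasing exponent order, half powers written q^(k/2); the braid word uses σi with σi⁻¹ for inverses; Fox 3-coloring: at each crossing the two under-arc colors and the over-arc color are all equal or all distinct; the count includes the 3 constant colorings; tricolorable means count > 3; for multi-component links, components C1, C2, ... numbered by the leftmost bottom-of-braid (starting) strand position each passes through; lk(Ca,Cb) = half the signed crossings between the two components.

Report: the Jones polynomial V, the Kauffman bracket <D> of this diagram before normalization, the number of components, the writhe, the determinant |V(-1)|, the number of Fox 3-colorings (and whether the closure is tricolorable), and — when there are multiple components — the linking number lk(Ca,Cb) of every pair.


V = -q^-4 + q^-3 + q^-1
<D> = -A^-5 - A^3 + A^7 (w = -3)
1 component over 11 crossings, w = -3
9 Fox colorings among 3^11, |V(-1)| = 3: tricolorable
why: det 3 = |V(-1)|; divisible by 3, so tricolorable


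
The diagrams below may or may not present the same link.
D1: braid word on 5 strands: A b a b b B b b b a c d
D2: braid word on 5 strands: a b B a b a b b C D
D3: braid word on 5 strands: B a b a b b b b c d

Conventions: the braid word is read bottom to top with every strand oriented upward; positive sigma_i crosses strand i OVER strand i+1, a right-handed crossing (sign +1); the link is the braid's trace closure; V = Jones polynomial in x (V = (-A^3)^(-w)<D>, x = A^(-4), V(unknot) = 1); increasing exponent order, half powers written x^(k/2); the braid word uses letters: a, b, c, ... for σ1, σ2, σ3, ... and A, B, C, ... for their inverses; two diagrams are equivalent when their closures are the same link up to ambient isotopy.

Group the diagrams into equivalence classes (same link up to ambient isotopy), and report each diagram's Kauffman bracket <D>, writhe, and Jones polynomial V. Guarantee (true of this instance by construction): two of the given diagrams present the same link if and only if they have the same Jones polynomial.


grouping into links: {D1, D2, D3}
V(D1) = x^2 + x^4 - x^5 + x^6 - x^7  (w +8, c 12, <D> = -A^-4 + 1 - A^4 + A^8 + A^16)
V(D2) = x^2 + x^4 - x^5 + x^6 - x^7  [10 crossings, <D> = -A^-16 + A^-12 - A^-8 + A^-4 + A^4, w = +4]
V(D3) = x^2 + x^4 - x^5 + x^6 - x^7  (w +8, c 10, <D> = -A^-4 + 1 - A^4 + A^8 + A^16)
key observation: all 3 diagrams share one V(x), hence one class


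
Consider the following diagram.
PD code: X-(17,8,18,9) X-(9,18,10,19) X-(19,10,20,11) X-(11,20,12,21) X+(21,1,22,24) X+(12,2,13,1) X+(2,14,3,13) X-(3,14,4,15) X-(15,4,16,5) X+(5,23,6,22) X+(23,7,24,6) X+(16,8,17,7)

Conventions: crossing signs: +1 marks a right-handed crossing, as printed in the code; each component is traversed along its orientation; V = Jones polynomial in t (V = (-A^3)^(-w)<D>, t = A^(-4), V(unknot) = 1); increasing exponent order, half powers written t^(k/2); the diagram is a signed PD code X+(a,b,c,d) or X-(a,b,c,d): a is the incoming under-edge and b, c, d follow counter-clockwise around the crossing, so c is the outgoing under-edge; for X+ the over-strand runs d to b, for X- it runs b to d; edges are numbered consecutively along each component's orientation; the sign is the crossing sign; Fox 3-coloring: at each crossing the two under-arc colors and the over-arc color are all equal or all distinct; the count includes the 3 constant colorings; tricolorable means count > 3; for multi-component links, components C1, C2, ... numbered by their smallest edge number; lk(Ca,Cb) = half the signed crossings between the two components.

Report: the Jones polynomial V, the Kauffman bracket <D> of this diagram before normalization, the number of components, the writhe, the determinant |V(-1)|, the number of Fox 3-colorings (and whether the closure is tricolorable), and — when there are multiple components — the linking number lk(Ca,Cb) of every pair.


Jones polynomial: V(t) = -t^-3 + t^-2 - t^-1 + 3 - t + t^2 - t^3
<D> = -A^-12 + A^-8 - A^-4 + 3 - A^4 + A^8 - A^12; writhe 0
components 1, writhe 0 (12 crossings)
3-colorings: 27 of 3^12, det 9 — tricolorable
note: w = 0 (over 12 crossings) is diagram-only; (-A^3)^(0) removes it from V


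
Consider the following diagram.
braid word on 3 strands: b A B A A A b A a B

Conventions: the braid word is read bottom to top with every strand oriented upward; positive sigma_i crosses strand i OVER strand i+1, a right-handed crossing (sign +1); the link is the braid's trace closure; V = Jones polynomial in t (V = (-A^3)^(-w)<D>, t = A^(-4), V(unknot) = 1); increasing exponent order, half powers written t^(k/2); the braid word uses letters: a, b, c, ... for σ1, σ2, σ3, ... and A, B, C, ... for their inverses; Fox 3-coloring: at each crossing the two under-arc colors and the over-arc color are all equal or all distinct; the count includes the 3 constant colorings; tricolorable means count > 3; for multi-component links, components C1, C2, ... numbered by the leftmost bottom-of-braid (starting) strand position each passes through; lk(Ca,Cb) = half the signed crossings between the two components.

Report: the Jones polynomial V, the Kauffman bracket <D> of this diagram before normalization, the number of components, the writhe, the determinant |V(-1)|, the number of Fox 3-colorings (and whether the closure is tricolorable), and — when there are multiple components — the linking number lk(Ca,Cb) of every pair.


Jones polynomial: V(t) = -t^-4 + t^-3 + t^-1
<D> = A^-8 + 1 - A^4; writhe -4
components 1, writhe -4 (10 crossings)
3-colorings: 9 of 3^10, det 3 — tricolorable
note: V spans 3 powers of t: at least 3 crossings in any diagram


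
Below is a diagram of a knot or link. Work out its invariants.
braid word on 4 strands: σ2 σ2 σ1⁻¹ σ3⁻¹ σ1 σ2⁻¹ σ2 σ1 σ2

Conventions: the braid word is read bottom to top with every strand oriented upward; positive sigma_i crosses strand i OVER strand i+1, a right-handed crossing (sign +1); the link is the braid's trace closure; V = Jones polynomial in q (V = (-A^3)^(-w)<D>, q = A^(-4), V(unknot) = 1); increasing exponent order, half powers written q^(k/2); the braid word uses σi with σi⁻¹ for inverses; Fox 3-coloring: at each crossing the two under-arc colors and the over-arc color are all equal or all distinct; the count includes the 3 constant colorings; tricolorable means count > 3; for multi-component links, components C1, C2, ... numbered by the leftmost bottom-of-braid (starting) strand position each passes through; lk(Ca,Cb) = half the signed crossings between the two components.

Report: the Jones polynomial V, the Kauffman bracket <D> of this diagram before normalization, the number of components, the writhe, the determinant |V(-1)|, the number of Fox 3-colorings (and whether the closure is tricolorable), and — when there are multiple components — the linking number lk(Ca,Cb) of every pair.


Jones polynomial: V(q) = q + q^3 - q^4
<D> = A^-7 - A^-3 - A^5; writhe +3
components 1, writhe +3 (9 crossings)
3-colorings: 9 of 3^9, det 3 — tricolorable
note: |V(-1)| = 3: so tricolorable, since 3 divides 3


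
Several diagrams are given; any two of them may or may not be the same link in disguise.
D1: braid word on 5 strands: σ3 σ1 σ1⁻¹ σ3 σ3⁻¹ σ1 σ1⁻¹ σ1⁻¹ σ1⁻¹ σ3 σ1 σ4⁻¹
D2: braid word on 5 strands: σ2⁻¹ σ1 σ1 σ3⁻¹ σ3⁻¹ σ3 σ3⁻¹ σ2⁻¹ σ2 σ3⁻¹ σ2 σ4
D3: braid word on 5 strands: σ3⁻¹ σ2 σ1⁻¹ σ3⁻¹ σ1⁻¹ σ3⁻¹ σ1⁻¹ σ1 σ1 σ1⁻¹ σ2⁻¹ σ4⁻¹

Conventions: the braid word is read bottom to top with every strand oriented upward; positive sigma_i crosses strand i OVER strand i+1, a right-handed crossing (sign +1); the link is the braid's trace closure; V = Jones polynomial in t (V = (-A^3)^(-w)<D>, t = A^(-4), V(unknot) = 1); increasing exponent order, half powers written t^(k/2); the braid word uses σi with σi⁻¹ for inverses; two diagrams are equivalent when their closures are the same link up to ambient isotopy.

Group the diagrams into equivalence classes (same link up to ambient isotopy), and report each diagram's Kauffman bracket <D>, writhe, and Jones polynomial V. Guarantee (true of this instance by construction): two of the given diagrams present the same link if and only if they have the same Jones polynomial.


equivalence classes: {D1} | {D2} | {D3}
D1 (bracket A^-12 + A^-8 + A^-4 + 1; 12 crossings at w = 0): V = 1 + t + t^2 + t^3
V(D2) = -t^-4 + t^-1 + 2 + t + t^2  (w 0, c 12, <D> = A^-8 + A^-4 + 2 + A^4 - A^16)
V(D3) = t^-5 + 2t^-3 + t^-1  (w -6, c 12, <D> = A^-14 + 2A^-6 + A^2)
observation: V(t) takes 3 values over 3 diagrams, fixing the grouping


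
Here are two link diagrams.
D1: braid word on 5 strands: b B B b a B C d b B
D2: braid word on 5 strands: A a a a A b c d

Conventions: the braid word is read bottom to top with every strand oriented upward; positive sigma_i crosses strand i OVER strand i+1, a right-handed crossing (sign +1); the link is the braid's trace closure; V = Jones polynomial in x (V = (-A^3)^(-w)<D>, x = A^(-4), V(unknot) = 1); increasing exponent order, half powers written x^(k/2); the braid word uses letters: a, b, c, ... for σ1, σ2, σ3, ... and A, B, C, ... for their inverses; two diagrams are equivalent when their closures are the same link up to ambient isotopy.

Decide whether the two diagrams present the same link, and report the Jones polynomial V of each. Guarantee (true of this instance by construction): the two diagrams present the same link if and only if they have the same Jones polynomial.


equivalent: yes
D1 (bracket 1; 10 crossings at w = 0): V = 1
V(D2) = 1  (w +4, c 8, <D> = A^12)
key observation: D2 (8 crossings) and D1 (10) are Markov-related braid presentations


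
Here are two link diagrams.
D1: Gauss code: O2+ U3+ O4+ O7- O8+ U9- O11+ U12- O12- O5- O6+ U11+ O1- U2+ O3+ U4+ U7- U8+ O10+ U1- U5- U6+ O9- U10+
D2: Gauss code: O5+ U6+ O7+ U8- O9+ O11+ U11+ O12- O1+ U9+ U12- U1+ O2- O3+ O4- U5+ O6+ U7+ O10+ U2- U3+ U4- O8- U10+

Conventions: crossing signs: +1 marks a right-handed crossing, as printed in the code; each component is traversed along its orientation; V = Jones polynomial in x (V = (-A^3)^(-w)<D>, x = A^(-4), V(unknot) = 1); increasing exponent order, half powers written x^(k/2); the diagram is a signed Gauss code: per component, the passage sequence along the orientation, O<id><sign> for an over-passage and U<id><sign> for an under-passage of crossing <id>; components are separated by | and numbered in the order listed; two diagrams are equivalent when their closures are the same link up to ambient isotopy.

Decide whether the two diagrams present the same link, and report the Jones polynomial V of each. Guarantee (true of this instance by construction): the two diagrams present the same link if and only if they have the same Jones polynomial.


equivalent: yes
V(D1) = x^-1 - 1 + 2x - 2x^2 + 2x^3 - 2x^4 + x^5  (w +2, c 12, <D> = A^-14 - 2A^-10 + 2A^-6 - 2A^-2 + 2A^2 - A^6 + A^10)
V(D2) = x^-1 - 1 + 2x - 2x^2 + 2x^3 - 2x^4 + x^5  [12 crossings, <D> = A^-8 - 2A^-4 + 2 - 2A^4 + 2A^8 - A^12 + A^16, w = +4]
key observation: from 12 to 12 crossings by R-moves: one link, two diagrams


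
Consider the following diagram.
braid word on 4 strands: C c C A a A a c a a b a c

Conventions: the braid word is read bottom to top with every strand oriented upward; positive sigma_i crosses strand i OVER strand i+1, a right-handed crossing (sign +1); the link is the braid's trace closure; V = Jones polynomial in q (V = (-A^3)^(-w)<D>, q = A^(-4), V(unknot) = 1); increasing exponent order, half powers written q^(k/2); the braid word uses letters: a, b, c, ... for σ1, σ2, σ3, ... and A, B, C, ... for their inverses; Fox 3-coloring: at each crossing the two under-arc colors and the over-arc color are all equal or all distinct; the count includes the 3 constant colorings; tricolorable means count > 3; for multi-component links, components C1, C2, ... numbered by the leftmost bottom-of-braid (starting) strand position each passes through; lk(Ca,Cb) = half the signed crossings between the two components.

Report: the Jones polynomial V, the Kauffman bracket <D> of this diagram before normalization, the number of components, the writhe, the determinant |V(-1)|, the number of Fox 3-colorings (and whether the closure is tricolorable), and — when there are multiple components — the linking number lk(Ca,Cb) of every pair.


V(q) = q + q^3 - q^4
bracket: A^-1 - A^3 - A^11, w = +5
1 component, writhe +5, over 13 crossings
det 3, colorings 9 of 3^13 — tricolorable
observation: w = +5 shifts under R1 moves; the (-A^3)^(-5) factor cancels that in V


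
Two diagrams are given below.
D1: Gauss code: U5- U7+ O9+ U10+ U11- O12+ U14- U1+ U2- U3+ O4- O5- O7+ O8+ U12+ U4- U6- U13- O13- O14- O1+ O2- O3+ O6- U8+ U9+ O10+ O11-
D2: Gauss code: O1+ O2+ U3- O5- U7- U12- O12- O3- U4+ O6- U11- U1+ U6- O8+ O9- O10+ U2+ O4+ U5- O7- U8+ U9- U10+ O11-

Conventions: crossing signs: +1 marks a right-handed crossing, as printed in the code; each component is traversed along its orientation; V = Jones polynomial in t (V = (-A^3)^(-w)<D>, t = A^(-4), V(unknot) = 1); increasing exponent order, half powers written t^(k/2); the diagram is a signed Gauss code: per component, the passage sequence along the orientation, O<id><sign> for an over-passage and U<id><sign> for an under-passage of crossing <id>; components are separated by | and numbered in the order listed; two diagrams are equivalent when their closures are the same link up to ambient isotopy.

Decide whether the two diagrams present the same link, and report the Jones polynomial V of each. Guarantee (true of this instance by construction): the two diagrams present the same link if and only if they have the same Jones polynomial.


same link: no
V(D1) = 1  [14 crossings, <D> = 1, w = 0]
V(D2) = -t^-3 + 2t^-2 - 2t^-1 + 3 - 2t + 2t^2 - t^3  (w -2, c 12, <D> = -A^-18 + 2A^-14 - 2A^-10 + 3A^-6 - 2A^-2 + 2A^2 - A^6)
note: comparing 2 Jones polynomials yields 2 groups


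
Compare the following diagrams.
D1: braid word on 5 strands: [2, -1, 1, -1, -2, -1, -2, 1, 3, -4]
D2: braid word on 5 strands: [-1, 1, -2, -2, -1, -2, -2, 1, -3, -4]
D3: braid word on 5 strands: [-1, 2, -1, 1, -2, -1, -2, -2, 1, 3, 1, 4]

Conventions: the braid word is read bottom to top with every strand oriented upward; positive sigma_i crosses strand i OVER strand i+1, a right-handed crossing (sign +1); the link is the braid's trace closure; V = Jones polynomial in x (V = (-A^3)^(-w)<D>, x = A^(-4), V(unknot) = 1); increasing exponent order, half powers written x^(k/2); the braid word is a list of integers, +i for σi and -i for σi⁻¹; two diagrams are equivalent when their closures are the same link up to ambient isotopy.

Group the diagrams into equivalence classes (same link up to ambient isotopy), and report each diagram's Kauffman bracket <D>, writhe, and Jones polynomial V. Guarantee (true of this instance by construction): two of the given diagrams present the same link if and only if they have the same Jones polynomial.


classes: {D1, D3} | {D2}
V(D1) = x^-3 + x^-2 + x^-1 + 1  [10 crossings, <D> = A^-6 + A^-2 + A^2 + A^6, w = -2]
V(D2) = x^-5 + 2x^-3 + x^-1  [10 crossings, <D> = A^-14 + 2A^-6 + A^2, w = -6]
D3 (bracket 1 + A^4 + A^8 + A^12; 12 crossings at w = 0): V = x^-3 + x^-2 + x^-1 + 1
note: V(x) takes 2 values over 3 diagrams, fixing the grouping


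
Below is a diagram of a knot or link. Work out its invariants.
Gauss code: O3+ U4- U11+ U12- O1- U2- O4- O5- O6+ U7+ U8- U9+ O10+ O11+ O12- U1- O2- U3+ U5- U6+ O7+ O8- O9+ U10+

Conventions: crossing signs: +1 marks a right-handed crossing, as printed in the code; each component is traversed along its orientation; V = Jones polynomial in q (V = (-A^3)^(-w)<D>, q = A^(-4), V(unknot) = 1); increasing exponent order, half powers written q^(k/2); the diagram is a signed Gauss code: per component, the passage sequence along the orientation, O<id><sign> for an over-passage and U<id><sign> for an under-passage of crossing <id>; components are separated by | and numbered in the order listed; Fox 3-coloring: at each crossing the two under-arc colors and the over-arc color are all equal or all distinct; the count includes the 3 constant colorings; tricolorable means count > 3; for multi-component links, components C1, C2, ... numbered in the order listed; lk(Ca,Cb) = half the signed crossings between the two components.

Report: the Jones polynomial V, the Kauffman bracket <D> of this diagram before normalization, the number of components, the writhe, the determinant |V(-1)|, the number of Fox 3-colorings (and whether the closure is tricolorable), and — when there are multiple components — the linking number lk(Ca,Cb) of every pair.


V = -q^-3 + 2q^-2 - 2q^-1 + 3 - 2q + 2q^2 - q^3
<D> = -A^-12 + 2A^-8 - 2A^-4 + 3 - 2A^4 + 2A^8 - A^12 (w = 0)
1 component over 12 crossings, w = 0
3 Fox colorings among 3^12, |V(-1)| = 13: not tricolorable
why: w = 0 (over 12 crossings) is diagram-only; (-A^3)^(0) removes it from V


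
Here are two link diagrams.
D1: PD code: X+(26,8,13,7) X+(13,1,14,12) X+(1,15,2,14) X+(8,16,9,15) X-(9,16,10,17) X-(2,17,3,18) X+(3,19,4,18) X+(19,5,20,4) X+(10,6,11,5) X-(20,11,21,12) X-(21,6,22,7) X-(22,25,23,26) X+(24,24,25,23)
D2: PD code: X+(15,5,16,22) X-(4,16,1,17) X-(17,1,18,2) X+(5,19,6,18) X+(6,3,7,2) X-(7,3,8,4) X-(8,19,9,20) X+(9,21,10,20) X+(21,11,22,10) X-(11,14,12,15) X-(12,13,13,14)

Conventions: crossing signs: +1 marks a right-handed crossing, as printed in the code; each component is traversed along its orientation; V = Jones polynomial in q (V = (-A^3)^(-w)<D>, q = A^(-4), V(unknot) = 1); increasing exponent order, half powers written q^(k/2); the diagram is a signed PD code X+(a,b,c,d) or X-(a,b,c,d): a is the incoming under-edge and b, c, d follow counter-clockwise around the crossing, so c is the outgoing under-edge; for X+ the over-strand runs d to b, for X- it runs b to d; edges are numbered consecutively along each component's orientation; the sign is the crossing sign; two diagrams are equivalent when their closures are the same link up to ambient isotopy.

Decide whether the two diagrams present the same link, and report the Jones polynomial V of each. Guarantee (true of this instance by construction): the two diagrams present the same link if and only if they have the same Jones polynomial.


equivalent: no
D1 (bracket A^-1 + A^7; 13 crossings at w = +3): V = -q^(1/2) - q^(5/2)
V(D2) = -q^(-3/2) - 2q^(1/2) + q^(3/2) - q^(5/2) + q^(7/2)  [11 crossings, <D> = -A^-17 + A^-13 - A^-9 + 2A^-5 + A^3, w = -1]
observation: V(q) takes 2 values over 2 diagrams, fixing the grouping


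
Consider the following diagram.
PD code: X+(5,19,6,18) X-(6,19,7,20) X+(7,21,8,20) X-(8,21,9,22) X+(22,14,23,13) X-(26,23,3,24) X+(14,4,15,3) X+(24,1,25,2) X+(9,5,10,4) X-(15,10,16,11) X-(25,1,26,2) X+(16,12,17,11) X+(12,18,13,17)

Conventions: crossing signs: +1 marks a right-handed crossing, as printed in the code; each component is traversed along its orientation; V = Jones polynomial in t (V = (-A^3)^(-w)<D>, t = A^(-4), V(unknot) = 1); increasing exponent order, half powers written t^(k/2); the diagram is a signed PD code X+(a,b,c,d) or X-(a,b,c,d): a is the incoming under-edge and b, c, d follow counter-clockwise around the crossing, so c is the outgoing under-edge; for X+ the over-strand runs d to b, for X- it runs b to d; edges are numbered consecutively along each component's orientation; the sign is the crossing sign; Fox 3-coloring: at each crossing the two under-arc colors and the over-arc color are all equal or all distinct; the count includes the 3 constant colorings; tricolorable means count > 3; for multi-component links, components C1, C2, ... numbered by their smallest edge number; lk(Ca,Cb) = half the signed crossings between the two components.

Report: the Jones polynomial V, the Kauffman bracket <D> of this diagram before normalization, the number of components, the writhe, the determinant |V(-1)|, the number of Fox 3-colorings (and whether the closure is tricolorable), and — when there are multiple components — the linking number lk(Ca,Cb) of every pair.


V = -t^(1/2) - t^(3/2) - t^(5/2) + t^(9/2)
<D> = -A^-9 + A^-1 + A^3 + A^7 (w = +3)
2 components over 13 crossings, w = +3
lk(C1,C2): 0
27 Fox colorings among 3^14, |V(-1)| = 0: tricolorable
why: the 1 component pair carries total linking 0


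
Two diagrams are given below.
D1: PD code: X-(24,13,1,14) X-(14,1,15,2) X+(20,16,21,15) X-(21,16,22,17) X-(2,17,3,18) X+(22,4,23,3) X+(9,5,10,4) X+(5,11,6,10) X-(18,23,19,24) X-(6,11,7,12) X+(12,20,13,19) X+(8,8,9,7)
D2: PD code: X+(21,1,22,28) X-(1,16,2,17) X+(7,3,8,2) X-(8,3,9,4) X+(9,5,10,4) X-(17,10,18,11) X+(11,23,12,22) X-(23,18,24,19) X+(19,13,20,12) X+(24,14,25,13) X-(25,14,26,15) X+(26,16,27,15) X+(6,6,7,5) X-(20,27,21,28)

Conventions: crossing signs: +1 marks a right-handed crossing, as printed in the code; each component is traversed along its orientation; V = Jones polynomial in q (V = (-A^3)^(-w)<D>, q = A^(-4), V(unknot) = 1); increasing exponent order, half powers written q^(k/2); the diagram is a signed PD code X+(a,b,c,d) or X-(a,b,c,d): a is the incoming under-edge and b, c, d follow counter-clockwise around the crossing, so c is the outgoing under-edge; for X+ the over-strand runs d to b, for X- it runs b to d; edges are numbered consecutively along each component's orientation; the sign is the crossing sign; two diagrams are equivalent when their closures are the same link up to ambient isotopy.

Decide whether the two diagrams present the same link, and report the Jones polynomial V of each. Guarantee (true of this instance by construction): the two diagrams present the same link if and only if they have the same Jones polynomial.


same link: no
V(D1) = q^-5 - 2q^-4 + 2q^-3 - 2q^-2 + 2q^-1 - 1 + q  [12 crossings, <D> = A^-4 - 1 + 2A^4 - 2A^8 + 2A^12 - 2A^16 + A^20, w = 0]
V(D2) = q^-2 - q^-1 + 1 - q + q^2  (w +2, c 14, <D> = A^-2 - A^2 + A^6 - A^10 + A^14)
note: 2 values of V(q) split the 2 diagrams


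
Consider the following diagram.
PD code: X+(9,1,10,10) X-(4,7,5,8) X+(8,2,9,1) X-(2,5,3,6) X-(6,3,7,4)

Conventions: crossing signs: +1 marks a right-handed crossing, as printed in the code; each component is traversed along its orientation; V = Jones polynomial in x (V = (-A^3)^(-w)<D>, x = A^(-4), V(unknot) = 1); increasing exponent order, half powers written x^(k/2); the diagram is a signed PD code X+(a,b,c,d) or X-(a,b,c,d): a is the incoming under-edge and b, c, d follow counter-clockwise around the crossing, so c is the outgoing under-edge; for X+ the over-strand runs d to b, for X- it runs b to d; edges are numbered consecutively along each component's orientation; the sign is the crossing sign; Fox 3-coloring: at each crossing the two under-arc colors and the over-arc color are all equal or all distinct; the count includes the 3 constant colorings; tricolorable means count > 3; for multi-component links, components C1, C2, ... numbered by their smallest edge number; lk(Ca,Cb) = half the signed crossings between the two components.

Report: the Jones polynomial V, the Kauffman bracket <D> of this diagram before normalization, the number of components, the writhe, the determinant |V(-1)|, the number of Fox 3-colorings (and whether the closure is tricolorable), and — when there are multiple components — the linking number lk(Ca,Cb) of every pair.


V(x) = -x^-4 + x^-3 + x^-1
bracket: -A - A^9 + A^13, w = -1
1 component, writhe -1, over 5 crossings
det 3, colorings 9 of 3^5 — tricolorable
observation: the span of V is 3, forcing >= 3 crossings in any diagram


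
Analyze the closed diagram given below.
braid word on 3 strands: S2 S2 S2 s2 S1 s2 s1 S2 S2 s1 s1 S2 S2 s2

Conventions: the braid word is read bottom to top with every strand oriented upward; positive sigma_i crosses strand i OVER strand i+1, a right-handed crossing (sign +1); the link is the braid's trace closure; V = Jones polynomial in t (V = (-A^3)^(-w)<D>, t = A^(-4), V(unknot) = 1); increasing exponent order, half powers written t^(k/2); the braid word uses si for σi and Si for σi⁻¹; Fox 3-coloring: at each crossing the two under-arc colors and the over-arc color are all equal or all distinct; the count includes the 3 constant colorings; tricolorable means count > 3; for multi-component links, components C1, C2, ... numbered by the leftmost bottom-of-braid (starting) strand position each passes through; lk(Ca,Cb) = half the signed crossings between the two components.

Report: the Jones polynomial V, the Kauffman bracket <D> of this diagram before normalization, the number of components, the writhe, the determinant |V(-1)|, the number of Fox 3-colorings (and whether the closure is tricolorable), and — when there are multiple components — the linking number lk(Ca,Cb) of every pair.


Jones polynomial: V(t) = -t^-6 + 2t^-5 - 4t^-4 + 5t^-3 - 4t^-2 + 5t^-1 - 3 + 2t - t^2
<D> = -A^-14 + 2A^-10 - 3A^-6 + 5A^-2 - 4A^2 + 5A^6 - 4A^10 + 2A^14 - A^18; writhe -2
components 1, writhe -2 (14 crossings)
3-colorings: 9 of 3^14, det 27 — tricolorable
note: free reduction leaves σ2⁻¹ σ2⁻¹ σ1⁻¹ σ2 σ1 σ2⁻¹ σ2⁻¹ σ1 σ1 σ2⁻¹ of the original 14 letters


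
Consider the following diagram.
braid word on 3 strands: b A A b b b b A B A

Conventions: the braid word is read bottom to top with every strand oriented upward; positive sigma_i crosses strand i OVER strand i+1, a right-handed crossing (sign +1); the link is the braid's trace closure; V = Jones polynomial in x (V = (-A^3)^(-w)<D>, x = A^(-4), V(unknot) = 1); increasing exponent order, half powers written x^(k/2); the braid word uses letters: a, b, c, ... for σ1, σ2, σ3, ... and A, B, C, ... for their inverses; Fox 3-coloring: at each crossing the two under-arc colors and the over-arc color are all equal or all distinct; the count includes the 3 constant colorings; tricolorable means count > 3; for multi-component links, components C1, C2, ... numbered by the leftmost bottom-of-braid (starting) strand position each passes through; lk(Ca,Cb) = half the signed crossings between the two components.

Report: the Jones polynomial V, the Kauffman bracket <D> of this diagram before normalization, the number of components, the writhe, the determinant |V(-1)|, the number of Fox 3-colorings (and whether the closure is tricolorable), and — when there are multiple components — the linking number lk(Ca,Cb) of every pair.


V = -x^-3 + x^-2 - x^-1 + 3 - x + x^2 - x^3
<D> = -A^-12 + A^-8 - A^-4 + 3 - A^4 + A^8 - A^12 (w = 0)
1 component over 10 crossings, w = 0
27 Fox colorings among 3^10, |V(-1)| = 9: tricolorable
why: |V(-1)| = 9: so tricolorable, since 3 divides 9


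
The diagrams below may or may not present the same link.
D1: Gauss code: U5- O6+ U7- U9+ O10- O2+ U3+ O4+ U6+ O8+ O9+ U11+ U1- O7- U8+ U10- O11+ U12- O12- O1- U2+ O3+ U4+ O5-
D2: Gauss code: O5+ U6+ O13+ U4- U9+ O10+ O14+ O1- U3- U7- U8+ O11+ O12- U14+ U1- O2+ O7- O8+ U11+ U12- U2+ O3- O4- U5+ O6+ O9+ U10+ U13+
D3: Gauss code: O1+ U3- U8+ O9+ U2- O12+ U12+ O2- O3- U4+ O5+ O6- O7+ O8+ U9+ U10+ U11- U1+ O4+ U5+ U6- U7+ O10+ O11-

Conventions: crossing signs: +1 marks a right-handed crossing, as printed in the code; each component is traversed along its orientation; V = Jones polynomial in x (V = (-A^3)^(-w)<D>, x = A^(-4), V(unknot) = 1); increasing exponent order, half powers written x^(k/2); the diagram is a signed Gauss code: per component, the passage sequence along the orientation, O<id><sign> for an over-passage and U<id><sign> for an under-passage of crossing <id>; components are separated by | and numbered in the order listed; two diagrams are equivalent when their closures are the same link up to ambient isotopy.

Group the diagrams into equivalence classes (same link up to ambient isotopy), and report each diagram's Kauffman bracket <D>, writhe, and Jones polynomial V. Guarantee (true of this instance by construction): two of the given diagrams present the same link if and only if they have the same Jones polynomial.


equivalence classes: {D1} | {D2, D3}
D1 (bracket -A^-10 + A^-6 + A^2; 12 crossings at w = +2): V = x + x^3 - x^4
D2 (bracket -A^-12 + A^-8 - A^-4 + 2 - A^4 + A^8; 14 crossings at w = +4): V = x - x^2 + 2x^3 - x^4 + x^5 - x^6
D3 (bracket -A^-12 + A^-8 - A^-4 + 2 - A^4 + A^8; 12 crossings at w = +4): V = x - x^2 + 2x^3 - x^4 + x^5 - x^6
key observation: comparing 3 Jones polynomials yields 2 groups


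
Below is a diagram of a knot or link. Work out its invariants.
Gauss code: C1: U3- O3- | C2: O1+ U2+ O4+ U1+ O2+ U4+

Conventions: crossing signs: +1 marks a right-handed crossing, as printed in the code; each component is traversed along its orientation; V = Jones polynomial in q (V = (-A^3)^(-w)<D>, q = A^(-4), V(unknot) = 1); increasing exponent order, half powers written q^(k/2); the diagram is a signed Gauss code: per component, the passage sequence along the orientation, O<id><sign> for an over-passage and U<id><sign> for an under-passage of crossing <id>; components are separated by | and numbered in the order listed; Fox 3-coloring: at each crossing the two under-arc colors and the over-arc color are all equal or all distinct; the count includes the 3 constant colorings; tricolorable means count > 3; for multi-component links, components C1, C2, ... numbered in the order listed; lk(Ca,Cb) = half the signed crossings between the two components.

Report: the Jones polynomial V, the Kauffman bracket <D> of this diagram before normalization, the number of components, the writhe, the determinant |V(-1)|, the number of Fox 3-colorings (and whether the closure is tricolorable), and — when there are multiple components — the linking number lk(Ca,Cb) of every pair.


V(q) = -q^(1/2) - q^(3/2) - q^(5/2) + q^(9/2)
bracket: A^-12 - A^-4 - 1 - A^4, w = +2
2 components, writhe +2, over 4 crossings
lk(C1,C2) = 0
det 0, colorings 27 of 3^4 — tricolorable
observation: summing lk over 1 pair gives 0


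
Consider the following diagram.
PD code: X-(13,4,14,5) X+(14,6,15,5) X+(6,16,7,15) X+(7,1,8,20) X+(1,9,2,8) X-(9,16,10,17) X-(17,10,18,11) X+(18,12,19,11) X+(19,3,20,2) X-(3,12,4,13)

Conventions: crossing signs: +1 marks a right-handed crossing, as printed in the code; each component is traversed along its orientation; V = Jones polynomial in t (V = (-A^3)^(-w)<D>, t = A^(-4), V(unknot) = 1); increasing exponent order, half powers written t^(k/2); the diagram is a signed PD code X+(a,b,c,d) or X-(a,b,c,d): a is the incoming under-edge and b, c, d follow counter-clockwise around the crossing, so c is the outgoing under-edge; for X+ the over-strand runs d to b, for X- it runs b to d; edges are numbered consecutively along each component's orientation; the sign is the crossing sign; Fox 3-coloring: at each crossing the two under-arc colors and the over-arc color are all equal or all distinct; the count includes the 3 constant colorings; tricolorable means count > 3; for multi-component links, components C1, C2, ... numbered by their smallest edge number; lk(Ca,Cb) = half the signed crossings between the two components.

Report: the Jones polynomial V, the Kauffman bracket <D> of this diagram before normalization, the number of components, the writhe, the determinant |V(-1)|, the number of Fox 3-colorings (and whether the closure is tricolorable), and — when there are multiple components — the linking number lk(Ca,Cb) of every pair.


V(t) = t + t^3 - t^4
bracket: -A^-10 + A^-6 + A^2, w = +2
1 component, writhe +2, over 10 crossings
det 3, colorings 9 of 3^10 — tricolorable
observation: det 3 = |V(-1)|; divisible by 3, so tricolorable


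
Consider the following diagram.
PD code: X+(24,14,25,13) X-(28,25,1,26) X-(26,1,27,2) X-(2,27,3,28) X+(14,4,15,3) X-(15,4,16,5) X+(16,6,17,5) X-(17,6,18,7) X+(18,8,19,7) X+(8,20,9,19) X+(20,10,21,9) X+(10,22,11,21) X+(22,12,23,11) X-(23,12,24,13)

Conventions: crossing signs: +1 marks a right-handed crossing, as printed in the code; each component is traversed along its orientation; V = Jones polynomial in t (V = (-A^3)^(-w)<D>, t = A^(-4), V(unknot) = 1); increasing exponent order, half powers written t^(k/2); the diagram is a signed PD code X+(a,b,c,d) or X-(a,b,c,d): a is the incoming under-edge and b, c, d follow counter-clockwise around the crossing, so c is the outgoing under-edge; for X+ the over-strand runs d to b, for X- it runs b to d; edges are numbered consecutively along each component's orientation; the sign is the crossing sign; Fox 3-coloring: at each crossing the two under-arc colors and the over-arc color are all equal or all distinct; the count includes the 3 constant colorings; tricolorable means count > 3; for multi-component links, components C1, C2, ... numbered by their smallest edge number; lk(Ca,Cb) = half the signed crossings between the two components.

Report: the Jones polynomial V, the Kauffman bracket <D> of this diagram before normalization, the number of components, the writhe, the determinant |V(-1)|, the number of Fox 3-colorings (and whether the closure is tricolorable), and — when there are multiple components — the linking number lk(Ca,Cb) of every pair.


Jones polynomial: V(t) = -t^-2 + t^-1 - 1 + 3t - 2t^2 + 3t^3 - 2t^4 + t^5 - t^6
<D> = -A^-18 + A^-14 - 2A^-10 + 3A^-6 - 2A^-2 + 3A^2 - A^6 + A^10 - A^14; writhe +2
components 1, writhe +2 (14 crossings)
3-colorings: 9 of 3^14, det 15 — tricolorable
note: V spans 8 powers of t: at least 8 crossings in any diagram


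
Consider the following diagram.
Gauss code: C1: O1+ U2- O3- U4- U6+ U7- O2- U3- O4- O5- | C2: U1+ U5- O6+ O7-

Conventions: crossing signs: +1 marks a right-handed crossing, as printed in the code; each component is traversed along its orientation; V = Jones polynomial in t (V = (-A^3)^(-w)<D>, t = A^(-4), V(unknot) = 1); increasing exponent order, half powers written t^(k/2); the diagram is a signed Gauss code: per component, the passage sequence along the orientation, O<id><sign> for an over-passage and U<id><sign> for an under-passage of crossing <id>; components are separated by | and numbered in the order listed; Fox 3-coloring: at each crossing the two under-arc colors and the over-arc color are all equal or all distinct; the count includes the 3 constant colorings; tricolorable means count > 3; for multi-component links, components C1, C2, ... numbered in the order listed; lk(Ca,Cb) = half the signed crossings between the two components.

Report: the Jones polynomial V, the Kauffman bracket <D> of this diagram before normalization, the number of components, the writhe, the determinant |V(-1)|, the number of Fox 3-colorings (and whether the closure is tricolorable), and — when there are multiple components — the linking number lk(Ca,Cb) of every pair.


V = t^(-9/2) - t^(-5/2) - t^(-3/2) - t^(-1/2)
<D> = A^-7 + A^-3 + A - A^9 (w = -3)
2 components over 7 crossings, w = -3
lk(C1,C2): 0
27 Fox colorings among 3^7, |V(-1)| = 0: tricolorable
why: summing lk over 1 pair gives 0


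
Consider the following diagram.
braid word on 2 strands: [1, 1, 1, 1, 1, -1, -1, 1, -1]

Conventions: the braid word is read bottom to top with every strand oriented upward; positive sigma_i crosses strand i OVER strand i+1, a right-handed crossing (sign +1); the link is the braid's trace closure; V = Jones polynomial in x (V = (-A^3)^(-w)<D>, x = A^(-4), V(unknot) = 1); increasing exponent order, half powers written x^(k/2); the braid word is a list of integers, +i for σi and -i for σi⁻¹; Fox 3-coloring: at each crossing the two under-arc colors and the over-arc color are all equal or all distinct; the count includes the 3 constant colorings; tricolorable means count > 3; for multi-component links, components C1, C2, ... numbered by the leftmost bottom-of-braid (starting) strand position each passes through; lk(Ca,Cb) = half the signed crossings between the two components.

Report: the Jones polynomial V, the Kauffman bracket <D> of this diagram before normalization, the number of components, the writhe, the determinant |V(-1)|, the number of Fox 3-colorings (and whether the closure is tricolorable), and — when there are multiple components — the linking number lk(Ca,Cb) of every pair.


V = x + x^3 - x^4
<D> = A^-7 - A^-3 - A^5 (w = +3)
1 component over 9 crossings, w = +3
9 Fox colorings among 3^9, |V(-1)| = 3: tricolorable
why: V spans 3 powers of x: at least 3 crossings in any diagram
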